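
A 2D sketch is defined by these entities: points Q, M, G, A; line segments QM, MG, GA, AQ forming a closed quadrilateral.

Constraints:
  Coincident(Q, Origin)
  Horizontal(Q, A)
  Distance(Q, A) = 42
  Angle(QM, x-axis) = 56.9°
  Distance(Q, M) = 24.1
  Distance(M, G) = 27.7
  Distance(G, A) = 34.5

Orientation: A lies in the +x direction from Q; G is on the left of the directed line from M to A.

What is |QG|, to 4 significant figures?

50.41

Checks: |MG| = 27.70 ✓; |GA| = 34.50 ✓.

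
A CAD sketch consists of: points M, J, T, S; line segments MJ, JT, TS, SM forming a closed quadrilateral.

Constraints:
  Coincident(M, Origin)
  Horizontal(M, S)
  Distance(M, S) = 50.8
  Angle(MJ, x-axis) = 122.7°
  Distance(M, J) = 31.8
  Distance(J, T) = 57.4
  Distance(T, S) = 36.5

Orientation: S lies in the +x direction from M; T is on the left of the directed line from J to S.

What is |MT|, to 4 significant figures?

52.74

Checks: |JT| = 57.40 ✓; |TS| = 36.50 ✓.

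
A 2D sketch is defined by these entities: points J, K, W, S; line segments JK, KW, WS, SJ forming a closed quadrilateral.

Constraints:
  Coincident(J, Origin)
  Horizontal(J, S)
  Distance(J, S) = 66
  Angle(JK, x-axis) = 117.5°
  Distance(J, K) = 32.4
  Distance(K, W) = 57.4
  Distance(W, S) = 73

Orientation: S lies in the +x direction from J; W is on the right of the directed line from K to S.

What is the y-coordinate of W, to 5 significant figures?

-27.125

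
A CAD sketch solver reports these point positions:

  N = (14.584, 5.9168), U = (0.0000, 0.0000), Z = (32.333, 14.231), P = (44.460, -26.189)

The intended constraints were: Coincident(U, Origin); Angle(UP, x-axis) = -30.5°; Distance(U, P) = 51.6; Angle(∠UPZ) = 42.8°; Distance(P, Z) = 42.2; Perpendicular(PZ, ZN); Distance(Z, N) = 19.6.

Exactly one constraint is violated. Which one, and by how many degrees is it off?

Perpendicular(PZ, ZN) — off by 8.40°.

U = (0.00, 0.00) ✓; UP at -30.50° ✓; |UP| = 51.60 ✓; ∠UPZ = 42.80° ✓; |PZ| = 42.20 ✓; ∠(PZ, ZN) = 98.40° ✗; |ZN| = 19.60 ✓.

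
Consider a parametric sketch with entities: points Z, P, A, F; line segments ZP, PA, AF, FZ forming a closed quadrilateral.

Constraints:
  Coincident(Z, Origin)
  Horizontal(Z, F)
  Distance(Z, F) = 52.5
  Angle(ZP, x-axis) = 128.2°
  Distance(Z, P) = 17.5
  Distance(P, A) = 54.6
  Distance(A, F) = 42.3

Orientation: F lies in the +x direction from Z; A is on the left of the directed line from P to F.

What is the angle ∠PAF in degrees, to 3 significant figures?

82.9°

Z is at the origin; ZF is horizontal with |ZF| = 52.5 and F in +x, so F = (52.5, 0). ZP runs at 128.2° with |ZP| = 17.5, so P = (-10.8, 13.8). A is determined by |PA| = 54.6 and |AF| = 42.3 together: it lies at the intersection of circle(P, 54.6) and circle(F, 42.3). With |PF| = 64.8, the foot of the radical line on PF is 41.6 from P and the perpendicular offset is √(54.6² − 41.6²) = 35.4. Taking the left-of-PF solution: A = (37.3, 39.5).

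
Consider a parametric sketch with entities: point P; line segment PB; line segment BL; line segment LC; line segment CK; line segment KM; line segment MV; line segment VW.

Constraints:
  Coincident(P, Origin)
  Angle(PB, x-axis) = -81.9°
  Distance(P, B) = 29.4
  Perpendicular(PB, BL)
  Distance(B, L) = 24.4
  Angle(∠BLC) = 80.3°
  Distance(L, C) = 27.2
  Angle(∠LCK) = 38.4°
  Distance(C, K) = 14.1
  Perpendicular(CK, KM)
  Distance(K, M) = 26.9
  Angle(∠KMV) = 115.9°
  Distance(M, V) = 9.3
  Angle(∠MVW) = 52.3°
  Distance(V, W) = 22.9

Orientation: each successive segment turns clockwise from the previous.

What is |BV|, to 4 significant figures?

44.76

P is at the origin; PB runs at -81.9° with length 29.4, so B = (4.142, -29.11). The perpendicularity gives BL at right angles to PB, so BL runs at -171.9°; with |BL| = 24.4, L = (-20.01, -32.54). ∠BLC = 80.3° gives LC at 88.40° from the x-axis; with |LC| = 27.2, C = (-19.25, -5.355). ∠LCK = 38.4° gives CK at -53.20° from the x-axis; with |CK| = 14.1, K = (-10.81, -16.65). The perpendicularity gives KM at right angles to CK, so KM runs at -143.2°; with |KM| = 26.9, M = (-32.35, -32.76). ∠KMV = 115.9° gives MV at 152.7° from the x-axis; with |MV| = 9.3, V = (-40.61, -28.49). Then |BV| = |V − B| = 44.76.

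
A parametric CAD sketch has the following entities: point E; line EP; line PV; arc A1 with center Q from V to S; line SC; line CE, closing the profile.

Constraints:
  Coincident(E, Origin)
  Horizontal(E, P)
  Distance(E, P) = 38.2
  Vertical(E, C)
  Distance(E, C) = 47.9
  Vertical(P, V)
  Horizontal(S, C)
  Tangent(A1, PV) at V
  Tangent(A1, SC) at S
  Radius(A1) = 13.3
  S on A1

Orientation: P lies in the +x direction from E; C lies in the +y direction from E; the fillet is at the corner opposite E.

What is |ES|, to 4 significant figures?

53.99

The virtual corner opposite E is at (38.20, 47.90). A1 meets PV tangentially, so QV is at right angles to PV and the tangent condition forces QS to be normal to SC, with radius 13.3, so the center Q sits 13.3 in from both sides at Q = (24.90, 34.60). That places the tangent points at V = (38.20, 34.60) on PV and S = (24.90, 47.90) on SC. Then |ES| = |S − E| = 53.99.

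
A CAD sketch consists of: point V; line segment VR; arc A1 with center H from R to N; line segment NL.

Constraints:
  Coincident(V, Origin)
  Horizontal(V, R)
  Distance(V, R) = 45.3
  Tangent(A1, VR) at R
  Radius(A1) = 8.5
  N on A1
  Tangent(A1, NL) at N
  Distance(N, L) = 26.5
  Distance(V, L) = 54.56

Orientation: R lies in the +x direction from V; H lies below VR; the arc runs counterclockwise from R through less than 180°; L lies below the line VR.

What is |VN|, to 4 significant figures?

38.19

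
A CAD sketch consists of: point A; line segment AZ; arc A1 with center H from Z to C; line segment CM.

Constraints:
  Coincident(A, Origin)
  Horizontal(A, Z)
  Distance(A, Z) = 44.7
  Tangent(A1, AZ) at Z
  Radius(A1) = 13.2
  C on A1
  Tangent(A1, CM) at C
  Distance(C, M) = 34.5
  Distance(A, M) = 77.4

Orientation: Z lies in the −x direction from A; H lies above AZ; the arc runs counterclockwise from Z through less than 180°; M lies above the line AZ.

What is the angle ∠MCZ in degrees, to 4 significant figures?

110.0°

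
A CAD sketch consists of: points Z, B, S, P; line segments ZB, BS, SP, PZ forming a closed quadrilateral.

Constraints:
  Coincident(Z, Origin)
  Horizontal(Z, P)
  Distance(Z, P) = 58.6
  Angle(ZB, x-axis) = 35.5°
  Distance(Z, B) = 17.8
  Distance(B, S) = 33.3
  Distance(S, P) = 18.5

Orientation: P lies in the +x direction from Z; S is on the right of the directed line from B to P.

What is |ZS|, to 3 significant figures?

42.9

Checks: |BS| = 33.30 ✓; |SP| = 18.50 ✓.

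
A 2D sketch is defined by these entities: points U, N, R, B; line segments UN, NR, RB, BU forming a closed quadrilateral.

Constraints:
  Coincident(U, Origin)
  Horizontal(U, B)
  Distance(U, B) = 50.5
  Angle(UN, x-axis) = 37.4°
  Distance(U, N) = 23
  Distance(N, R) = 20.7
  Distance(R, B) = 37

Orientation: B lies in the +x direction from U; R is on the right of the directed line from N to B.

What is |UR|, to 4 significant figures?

15.39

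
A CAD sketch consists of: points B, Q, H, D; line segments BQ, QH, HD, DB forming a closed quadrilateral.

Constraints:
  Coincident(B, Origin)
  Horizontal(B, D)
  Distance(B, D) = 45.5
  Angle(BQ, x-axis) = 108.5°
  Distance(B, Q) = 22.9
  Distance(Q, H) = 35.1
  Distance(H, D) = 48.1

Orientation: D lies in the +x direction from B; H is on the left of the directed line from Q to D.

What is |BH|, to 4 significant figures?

46.97

Checks: B.y = 0.00, D.y = 0.00 ✓; |QH| = 35.10 ✓; |HD| = 48.10 ✓.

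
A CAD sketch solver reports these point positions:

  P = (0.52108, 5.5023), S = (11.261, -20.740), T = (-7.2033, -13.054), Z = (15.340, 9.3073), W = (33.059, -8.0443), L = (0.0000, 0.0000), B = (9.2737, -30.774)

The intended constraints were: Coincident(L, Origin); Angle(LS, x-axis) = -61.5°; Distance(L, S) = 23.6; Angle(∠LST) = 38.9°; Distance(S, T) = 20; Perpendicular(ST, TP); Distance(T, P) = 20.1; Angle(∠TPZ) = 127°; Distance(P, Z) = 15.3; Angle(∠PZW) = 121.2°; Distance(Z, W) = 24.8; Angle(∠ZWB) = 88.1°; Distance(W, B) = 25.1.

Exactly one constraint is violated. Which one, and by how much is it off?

Distance(W, B) = 25.1 — off by 7.80.

L = (0.00, 0.00) ✓; LS at -61.50° ✓; |LS| = 23.60 ✓; ∠LST = 38.90° ✓; |ST| = 20.00 ✓; ∠(ST, TP) = 90.00° ✓; |TP| = 20.10 ✓; ∠TPZ = 127.0° ✓; |PZ| = 15.30 ✓; ∠PZW = 121.2° ✓; |ZW| = 24.80 ✓; ∠ZWB = 88.10° ✓; |WB| = 32.90 ✗.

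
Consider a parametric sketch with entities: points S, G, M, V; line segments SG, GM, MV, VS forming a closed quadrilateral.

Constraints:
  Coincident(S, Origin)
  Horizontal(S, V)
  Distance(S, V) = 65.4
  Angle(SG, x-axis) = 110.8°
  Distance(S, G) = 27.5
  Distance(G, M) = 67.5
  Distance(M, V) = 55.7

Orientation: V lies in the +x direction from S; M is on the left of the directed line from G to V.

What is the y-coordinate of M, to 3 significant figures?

53.9

Checks: |GM| = 67.50 ✓; |MV| = 55.70 ✓.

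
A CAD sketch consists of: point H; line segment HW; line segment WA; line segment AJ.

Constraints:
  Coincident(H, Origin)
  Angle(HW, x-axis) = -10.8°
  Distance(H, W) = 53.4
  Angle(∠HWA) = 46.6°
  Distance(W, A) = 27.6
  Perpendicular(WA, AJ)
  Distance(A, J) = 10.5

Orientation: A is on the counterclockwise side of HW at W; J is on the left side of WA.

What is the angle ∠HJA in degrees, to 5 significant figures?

162.19°

H is at the origin; HW runs at -10.8° with length 53.4, so W = 53.4·(cos -10.8°, sin -10.8°) = (52.454, -10.006). ∠HWA = 46.6°, so WA runs at -10.8° + (180° − 46.6°) = 122.60° from the x-axis; with |WA| = 27.6, A = W + 27.6·(cos 122.60°, sin 122.60°) = (37.584, 13.246). The perpendicularity gives AJ at right angles to WA; with |AJ| = 10.5 on the left of WA, J = A + 10.5·(-0.84245, -0.53877) = (28.738, 7.5884). Then cos ∠HJA = JH·JA / (|JH||JA|), giving 162.19°.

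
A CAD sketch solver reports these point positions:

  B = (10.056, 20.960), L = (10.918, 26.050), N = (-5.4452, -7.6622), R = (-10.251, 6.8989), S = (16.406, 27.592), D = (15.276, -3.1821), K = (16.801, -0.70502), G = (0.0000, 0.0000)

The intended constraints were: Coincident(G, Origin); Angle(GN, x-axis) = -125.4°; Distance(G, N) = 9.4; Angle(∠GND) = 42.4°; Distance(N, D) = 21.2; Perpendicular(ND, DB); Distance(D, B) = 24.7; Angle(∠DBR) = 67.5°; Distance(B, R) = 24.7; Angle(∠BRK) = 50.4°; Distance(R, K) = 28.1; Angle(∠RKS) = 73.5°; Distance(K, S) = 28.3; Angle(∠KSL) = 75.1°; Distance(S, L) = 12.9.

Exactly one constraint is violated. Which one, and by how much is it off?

Distance(S, L) = 12.9 — off by 7.20.

G = (0.00, 0.00) ✓; GN at -125.4° ✓; |GN| = 9.400 ✓; ∠GND = 42.40° ✓; |ND| = 21.20 ✓; ∠(ND, DB) = 90.00° ✓; |DB| = 24.70 ✓; ∠DBR = 67.50° ✓; |BR| = 24.70 ✓; ∠BRK = 50.40° ✓; |RK| = 28.10 ✓; ∠RKS = 73.50° ✓; |KS| = 28.30 ✓; ∠KSL = 75.11° ✓; |SL| = 5.701 ✗.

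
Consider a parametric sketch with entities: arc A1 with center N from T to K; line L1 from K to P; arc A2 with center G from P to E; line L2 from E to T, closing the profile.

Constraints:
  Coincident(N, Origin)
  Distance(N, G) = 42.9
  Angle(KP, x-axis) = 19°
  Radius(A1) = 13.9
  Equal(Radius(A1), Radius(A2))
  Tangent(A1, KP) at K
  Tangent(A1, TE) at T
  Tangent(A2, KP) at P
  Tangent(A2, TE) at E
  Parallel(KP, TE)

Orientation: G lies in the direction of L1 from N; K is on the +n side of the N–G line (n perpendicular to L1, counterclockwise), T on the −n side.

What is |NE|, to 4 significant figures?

45.10

The slot axis is L1's direction at 19.0°, so u = (cos 19.0°, sin 19.0°) = (0.9455, 0.3256) and n = (−sin 19.0°, cos 19.0°) = (-0.3256, 0.9455). N is at the origin and G lies 42.9 along u from N, so G = 42.9·u = (40.56, 13.97). Tangency of A1 to both parallel lines with radius 13.9 puts K and T at N ± 13.9·n: K = (-4.525, 13.14), T = (4.525, -13.14). Equal radii place P and E the same way about G: P = G + 13.9·n = (36.04, 27.11), E = G − 13.9·n = (45.09, 0.8242). Then |NE| = |E − N| = 45.10.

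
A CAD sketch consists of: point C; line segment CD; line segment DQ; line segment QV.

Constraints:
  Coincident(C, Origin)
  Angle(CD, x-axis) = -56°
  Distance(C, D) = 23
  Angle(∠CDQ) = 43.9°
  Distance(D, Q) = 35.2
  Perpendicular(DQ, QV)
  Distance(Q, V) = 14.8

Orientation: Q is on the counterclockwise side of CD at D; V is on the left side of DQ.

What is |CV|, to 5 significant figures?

18.663

∠CDQ = 43.9°, so DQ runs at -56.0° + (180° − 43.9°) = 80.100° from the x-axis; with |DQ| = 35.2, Q = D + 35.2·(cos 80.100°, sin 80.100°) = (18.913, 15.608). The perpendicularity gives QV at right angles to DQ; with |QV| = 14.8 on the left of DQ, V = Q + 14.8·(-0.98511, 0.17193) = (4.3337, 18.153). Then |CV| = |V − C| = 18.663.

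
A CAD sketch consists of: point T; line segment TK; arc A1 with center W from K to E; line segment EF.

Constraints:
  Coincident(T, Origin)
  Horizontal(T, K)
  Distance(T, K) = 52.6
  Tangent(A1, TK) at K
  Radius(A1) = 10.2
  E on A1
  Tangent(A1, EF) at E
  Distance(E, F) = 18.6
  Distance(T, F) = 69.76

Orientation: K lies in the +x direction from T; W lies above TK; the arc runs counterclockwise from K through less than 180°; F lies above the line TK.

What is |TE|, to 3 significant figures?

63.5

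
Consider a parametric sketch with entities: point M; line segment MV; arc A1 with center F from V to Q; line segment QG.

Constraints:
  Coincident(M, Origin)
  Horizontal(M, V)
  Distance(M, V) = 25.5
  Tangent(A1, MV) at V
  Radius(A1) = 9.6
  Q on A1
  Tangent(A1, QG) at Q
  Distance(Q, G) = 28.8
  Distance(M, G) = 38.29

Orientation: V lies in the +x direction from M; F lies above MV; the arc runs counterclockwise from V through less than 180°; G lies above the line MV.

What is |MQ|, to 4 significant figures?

36.16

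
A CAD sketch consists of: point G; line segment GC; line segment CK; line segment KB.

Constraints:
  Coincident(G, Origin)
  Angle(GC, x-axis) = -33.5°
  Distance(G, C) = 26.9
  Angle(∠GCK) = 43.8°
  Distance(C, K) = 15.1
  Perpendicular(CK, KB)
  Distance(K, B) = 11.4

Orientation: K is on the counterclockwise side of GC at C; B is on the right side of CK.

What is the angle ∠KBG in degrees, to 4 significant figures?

8.181°

G is at the origin; GC runs at -33.5° with length 26.9, so C = 26.9·(cos -33.5°, sin -33.5°) = (22.43, -14.85). ∠GCK = 43.8°, so CK runs at -33.5° + (180° − 43.8°) = 102.7° from the x-axis; with |CK| = 15.1, K = C + 15.1·(cos 102.7°, sin 102.7°) = (19.11, -0.1165). CK ⟂ KB; with |KB| = 11.4 on the right of CK, B = K + 11.4·(0.9755, 0.2198) = (30.23, 2.390). Then cos ∠KBG = BK·BG / (|BK||BG|), giving 8.181°.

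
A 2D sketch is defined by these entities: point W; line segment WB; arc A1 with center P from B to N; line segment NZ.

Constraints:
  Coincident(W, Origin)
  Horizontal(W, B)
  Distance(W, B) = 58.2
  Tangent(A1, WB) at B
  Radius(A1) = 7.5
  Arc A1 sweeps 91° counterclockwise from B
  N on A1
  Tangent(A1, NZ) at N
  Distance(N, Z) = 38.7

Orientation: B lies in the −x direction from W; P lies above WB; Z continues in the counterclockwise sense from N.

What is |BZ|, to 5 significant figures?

46.825

On A1, B sits at bearing -90° from P; a 91° counterclockwise sweep puts N at bearing 1°, so N = P + 7.5·(cos 1°, sin 1°) = (-50.701, 7.6309). A1 meets NZ tangentially, so PN is at right angles to NZ, so NZ runs along (−sin 1°, cos 1°); with |NZ| = 38.7, Z = (-51.377, 46.325). Then |BZ| = |Z − B| = 46.825.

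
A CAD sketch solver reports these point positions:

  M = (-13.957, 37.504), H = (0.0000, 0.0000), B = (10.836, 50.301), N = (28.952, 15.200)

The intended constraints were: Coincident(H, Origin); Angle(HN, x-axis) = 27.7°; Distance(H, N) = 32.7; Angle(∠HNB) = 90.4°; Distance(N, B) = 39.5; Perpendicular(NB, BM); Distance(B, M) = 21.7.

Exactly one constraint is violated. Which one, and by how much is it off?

Distance(B, M) = 21.7 — off by 6.20.

H = (0.00, 0.00) ✓; HN at 27.70° ✓; |HN| = 32.70 ✓; ∠HNB = 90.40° ✓; |NB| = 39.50 ✓; ∠(NB, BM) = 90.00° ✓; |BM| = 27.90 ✗.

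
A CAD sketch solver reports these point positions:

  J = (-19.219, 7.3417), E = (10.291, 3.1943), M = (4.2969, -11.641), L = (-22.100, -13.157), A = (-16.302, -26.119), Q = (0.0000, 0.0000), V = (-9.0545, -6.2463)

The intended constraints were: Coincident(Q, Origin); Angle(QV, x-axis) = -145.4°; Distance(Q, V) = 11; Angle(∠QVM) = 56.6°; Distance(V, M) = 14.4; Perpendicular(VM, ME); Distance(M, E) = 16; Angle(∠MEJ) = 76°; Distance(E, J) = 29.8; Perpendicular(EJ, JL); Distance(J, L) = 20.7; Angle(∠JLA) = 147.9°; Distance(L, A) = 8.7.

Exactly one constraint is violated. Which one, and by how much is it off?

Distance(L, A) = 8.7 — off by 5.50.

Q = (0.00, 0.00) ✓; QV at -145.4° ✓; |QV| = 11.00 ✓; ∠QVM = 56.60° ✓; |VM| = 14.40 ✓; ∠(VM, ME) = 90.00° ✓; |ME| = 16.00 ✓; ∠MEJ = 76.00° ✓; |EJ| = 29.80 ✓; ∠(EJ, JL) = 90.00° ✓; |JL| = 20.70 ✓; ∠JLA = 147.9° ✓; |LA| = 14.20 ✗.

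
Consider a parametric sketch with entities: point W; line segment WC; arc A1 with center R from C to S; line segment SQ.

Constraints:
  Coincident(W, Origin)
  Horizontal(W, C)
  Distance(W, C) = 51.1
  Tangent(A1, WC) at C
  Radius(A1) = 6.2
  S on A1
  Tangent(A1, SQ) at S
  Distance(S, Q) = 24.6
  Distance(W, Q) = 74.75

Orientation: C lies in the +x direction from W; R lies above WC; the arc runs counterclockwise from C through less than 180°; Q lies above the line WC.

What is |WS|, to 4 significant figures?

55.86

Checks: |RS| = 6.200 ✓; ∠(RS, SQ) = 90.00° ✓; |SQ| = 24.60 ✓; |WQ| = 74.75 ✓.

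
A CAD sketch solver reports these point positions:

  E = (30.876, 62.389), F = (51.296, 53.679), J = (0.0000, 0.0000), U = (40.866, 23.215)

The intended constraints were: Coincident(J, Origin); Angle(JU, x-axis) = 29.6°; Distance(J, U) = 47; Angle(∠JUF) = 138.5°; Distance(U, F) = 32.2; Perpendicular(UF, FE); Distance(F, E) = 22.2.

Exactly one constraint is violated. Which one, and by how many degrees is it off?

Perpendicular(UF, FE) — off by 4.20°.

J = (0.00, 0.00) ✓; JU at 29.60° ✓; |JU| = 47.00 ✓; ∠JUF = 138.5° ✓; |UF| = 32.20 ✓; ∠(UF, FE) = 85.80° ✗; |FE| = 22.20 ✓.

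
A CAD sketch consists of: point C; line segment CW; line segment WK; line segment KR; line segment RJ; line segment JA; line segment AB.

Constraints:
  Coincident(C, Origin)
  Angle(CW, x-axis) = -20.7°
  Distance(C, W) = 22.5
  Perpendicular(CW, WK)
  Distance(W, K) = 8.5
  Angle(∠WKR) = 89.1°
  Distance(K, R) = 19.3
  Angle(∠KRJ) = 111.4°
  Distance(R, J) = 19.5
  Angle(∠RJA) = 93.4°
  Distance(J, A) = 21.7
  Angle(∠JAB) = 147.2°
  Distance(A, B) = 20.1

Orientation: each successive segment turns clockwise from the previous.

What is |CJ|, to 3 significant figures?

10.7

∠WKR = 89.1° gives KR at 158° from the x-axis; with |KR| = 19.3, R = (0.0983, -8.80). ∠KRJ = 111.4° gives RJ at 89.8° from the x-axis; with |RJ| = 19.5, J = (0.166, 10.7). Then |CJ| = |J − C| = 10.7.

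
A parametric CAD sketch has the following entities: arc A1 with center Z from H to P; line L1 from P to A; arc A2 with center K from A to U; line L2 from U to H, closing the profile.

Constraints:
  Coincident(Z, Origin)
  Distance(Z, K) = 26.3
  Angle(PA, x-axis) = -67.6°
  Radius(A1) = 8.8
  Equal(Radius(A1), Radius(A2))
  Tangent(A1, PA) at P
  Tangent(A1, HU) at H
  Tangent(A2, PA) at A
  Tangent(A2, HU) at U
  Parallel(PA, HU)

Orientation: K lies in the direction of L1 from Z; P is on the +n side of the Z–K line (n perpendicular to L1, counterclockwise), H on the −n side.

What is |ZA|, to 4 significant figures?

27.73

The slot axis is L1's direction at -67.6°, so u = (cos -67.6°, sin -67.6°) = (0.3811, -0.9245) and n = (−sin -67.6°, cos -67.6°) = (0.9245, 0.3811). Z is at the origin and K lies 26.3 along u from Z, so K = 26.3·u = (10.02, -24.32). Tangency of A1 to both parallel lines with radius 8.8 puts P and H at Z ± 8.8·n: P = (8.136, 3.353), H = (-8.136, -3.353). Equal radii place A and U the same way about K: A = K + 8.8·n = (18.16, -20.96), U = K − 8.8·n = (1.886, -27.67). Then |ZA| = |A − Z| = 27.73.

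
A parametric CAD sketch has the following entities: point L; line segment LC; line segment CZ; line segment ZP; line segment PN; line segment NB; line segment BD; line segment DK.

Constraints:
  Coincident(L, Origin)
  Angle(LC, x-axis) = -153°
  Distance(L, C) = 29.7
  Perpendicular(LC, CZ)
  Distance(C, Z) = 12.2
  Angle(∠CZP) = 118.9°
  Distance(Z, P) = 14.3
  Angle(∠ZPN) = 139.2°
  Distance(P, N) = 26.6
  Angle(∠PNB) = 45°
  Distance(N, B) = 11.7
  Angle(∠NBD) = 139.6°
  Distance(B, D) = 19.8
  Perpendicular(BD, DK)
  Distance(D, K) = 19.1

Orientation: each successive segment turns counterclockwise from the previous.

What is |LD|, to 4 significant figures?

22.79

L is at the origin; LC runs at -153.0° with length 29.7, so C = (-26.46, -13.48). LC is perpendicular to CZ, so CZ runs at -63.00°; with |CZ| = 12.2, Z = (-20.92, -24.35). ∠CZP = 118.9° gives ZP at -1.900° from the x-axis; with |ZP| = 14.3, P = (-6.632, -24.83). ∠ZPN = 139.2° gives PN at 38.90° from the x-axis; with |PN| = 26.6, N = (14.07, -8.124). ∠PNB = 45.0° gives NB at 173.9° from the x-axis; with |NB| = 11.7, B = (2.435, -6.881). ∠NBD = 139.6° gives BD at -145.7° from the x-axis; with |BD| = 19.8, D = (-13.92, -18.04). Then |LD| = |D − L| = 22.79.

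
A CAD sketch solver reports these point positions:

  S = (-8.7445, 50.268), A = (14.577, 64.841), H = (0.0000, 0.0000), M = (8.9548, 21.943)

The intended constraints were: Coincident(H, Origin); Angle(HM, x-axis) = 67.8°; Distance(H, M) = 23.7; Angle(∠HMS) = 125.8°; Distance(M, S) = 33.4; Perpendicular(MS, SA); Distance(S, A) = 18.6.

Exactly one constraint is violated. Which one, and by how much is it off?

Distance(S, A) = 18.6 — off by 8.90.

H = (0.00, 0.00) ✓; HM at 67.80° ✓; |HM| = 23.70 ✓; ∠HMS = 125.8° ✓; |MS| = 33.40 ✓; ∠(MS, SA) = 90.00° ✓; |SA| = 27.50 ✗.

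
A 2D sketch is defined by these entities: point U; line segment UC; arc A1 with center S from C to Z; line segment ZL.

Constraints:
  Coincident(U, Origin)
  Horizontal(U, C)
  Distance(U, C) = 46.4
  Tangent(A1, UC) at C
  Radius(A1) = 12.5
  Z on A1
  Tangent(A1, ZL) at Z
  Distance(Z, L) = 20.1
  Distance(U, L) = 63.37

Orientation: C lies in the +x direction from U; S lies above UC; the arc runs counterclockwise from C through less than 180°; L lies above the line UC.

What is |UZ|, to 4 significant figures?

60.55

Checks: |SZ| = 12.50 ✓; ∠(SZ, ZL) = 90.00° ✓; |ZL| = 20.10 ✓; |UL| = 63.37 ✓.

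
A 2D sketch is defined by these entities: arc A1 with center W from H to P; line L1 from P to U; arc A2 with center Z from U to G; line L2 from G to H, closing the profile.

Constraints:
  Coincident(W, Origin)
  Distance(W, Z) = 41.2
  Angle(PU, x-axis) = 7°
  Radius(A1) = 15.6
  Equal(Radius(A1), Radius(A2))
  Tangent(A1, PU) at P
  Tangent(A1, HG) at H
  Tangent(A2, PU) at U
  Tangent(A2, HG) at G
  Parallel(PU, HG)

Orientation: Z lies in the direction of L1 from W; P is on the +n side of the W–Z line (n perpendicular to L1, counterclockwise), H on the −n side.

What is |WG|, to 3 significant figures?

44.1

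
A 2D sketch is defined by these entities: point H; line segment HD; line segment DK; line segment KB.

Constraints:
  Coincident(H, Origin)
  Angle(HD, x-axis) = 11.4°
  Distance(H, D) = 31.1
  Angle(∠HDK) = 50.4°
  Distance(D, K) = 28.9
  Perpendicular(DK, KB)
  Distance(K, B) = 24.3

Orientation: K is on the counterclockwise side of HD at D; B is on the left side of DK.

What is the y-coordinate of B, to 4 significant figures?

5.450

∠HDK = 50.4°, so DK runs at 11.4° + (180° − 50.4°) = 141.0° from the x-axis; with |DK| = 28.9, K = D + 28.9·(cos 141.0°, sin 141.0°) = (8.027, 24.33). DK is perpendicular to KB; with |KB| = 24.3 on the left of DK, B = K + 24.3·(-0.6293, -0.7771) = (-7.266, 5.450). So B.y = 5.450.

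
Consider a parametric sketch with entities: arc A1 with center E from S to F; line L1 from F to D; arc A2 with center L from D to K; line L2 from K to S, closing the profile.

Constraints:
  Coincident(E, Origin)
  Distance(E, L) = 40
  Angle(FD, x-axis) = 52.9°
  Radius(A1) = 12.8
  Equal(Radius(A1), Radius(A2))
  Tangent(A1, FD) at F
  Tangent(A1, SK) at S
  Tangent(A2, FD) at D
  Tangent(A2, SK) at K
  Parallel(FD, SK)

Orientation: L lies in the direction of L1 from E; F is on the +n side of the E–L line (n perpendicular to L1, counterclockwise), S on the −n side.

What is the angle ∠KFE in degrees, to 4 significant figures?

57.38°

The slot axis is L1's direction at 52.9°, so u = (cos 52.9°, sin 52.9°) = (0.6032, 0.7976) and n = (−sin 52.9°, cos 52.9°) = (-0.7976, 0.6032). E is at the origin and L lies 40.0 along u from E, so L = 40.0·u = (24.13, 31.90). Tangency of A1 to both parallel lines with radius 12.8 puts F and S at E ± 12.8·n: F = (-10.21, 7.721), S = (10.21, -7.721). Equal radii place D and K the same way about L: D = L + 12.8·n = (13.92, 39.62), K = L − 12.8·n = (34.34, 24.18). Then cos ∠KFE = FK·FE / (|FK||FE|), giving 57.38°.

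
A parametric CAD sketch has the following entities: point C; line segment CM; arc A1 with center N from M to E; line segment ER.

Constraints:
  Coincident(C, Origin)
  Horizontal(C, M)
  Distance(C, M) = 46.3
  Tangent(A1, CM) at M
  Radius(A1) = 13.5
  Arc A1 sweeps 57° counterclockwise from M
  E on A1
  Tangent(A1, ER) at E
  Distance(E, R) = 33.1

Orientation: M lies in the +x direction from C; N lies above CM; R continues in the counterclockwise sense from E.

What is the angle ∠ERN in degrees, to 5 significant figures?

22.188°

C is at the origin; C and M share the same y with |CM| = 46.3 and M on the +x side, so M = (46.300, 0.0000). Tangency of A1 to CM means the radius NM is perpendicular to CM, so N = M + (0, 13.5) = (46.300, 13.500). On A1, M sits at bearing -90° from N; a 57° counterclockwise sweep puts E at bearing -33°, so E = N + 13.5·(cos -33°, sin -33°) = (57.622, 6.1474). The tangent condition forces NE to be normal to ER, so ER runs along (−sin -33°, cos -33°); with |ER| = 33.1, R = (75.650, 33.907). Then cos ∠ERN = RE·RN / (|RE||RN|), giving 22.188°.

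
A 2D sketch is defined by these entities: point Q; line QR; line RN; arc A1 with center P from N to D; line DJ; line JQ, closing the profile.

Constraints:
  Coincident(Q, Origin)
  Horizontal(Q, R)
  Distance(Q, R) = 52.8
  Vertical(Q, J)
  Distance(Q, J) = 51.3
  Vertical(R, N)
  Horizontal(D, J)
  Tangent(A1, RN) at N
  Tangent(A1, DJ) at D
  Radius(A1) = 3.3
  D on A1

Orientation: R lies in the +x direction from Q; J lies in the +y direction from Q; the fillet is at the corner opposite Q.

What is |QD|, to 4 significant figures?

71.29

Q is at the origin; QR is horizontal with |QR| = 52.8 and R on the +x side, so R = (52.80, 0.000). Q and J share the same x with |QJ| = 51.3 and J on the +y side, so J = (0.000, 51.30). The virtual corner opposite Q is at (52.80, 51.30). Tangency of A1 to RN means the radius PN is perpendicular to RN and tangency of A1 to DJ means the radius PD is perpendicular to DJ, with radius 3.3, so the center P sits 3.3 in from both sides at P = (49.50, 48.00). That places the tangent points at N = (52.80, 48.00) on RN and D = (49.50, 51.30) on DJ. Then |QD| = |D − Q| = 71.29.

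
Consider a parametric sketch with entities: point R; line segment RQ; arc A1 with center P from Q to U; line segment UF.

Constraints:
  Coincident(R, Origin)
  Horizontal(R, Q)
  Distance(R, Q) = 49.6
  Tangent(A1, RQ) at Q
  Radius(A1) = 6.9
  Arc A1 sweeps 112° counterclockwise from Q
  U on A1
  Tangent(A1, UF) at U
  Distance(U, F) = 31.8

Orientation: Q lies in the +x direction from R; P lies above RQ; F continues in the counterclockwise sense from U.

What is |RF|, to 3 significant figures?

58.8

R is at the origin; RQ is horizontal with |RQ| = 49.6 and Q on the +x side, so Q = (49.6, 0.00). A1 meets RQ tangentially, so PQ is at right angles to RQ, so P = Q + (0, 6.9) = (49.6, 6.90). On A1, Q sits at bearing -90° from P; a 112° counterclockwise sweep puts U at bearing 22°, so U = P + 6.9·(cos 22°, sin 22°) = (56.0, 9.48). A1 meets UF tangentially, so PU is at right angles to UF, so UF runs along (−sin 22°, cos 22°); with |UF| = 31.8, F = (44.1, 39.0). Then |RF| = |F − R| = 58.8.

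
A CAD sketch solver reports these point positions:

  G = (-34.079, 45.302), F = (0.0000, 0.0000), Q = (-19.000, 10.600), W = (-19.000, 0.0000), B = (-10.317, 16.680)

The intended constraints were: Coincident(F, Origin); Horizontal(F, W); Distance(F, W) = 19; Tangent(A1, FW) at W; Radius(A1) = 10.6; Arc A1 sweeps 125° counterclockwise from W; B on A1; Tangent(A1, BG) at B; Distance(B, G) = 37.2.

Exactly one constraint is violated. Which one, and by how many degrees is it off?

Tangent(A1, BG) at B — off by 4.70°.

F = (0.00, 0.00) ✓; F.y = 0.00, W.y = 0.00 ✓; |FW| = 19.00 ✓; ∠(QW, WF) = 90.00° ✓; |QW| = 10.60 ✓; bearing(Q→B) − bearing(Q→W) = 125.0° ✓; |QB| = 10.60 ✓; ∠(QB, BG) = 85.30° ✗; |BG| = 37.20 ✓.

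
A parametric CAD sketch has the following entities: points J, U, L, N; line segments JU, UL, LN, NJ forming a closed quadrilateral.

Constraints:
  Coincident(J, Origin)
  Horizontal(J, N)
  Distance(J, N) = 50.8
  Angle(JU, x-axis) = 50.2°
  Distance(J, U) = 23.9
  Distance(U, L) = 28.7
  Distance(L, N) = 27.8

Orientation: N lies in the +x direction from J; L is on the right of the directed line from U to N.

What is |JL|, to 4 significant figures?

25.99

J is at the origin; J and N share the same y with |JN| = 50.8 and N in +x, so N = (50.8, 0). JU runs at 50.2° with |JU| = 23.9, so U = (15.30, 18.36). L is determined by |UL| = 28.7 and |LN| = 27.8 together: it lies at the intersection of circle(U, 28.7) and circle(N, 27.8). With |UN| = 39.97, the foot of the radical line on UN is 20.62 from U and the perpendicular offset is √(28.7² − 20.62²) = 19.96. Taking the right-of-UN solution: L = (24.44, -8.842).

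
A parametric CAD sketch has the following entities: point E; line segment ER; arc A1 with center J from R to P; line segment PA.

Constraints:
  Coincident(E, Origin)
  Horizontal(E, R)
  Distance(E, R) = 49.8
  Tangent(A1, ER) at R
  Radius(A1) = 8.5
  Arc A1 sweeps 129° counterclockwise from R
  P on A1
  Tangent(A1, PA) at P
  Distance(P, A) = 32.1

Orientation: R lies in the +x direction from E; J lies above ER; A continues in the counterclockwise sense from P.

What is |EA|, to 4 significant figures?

53.06

E is at the origin; E and R share the same y with |ER| = 49.8 and R on the +x side, so R = (49.80, 0.000). The tangent condition forces JR to be normal to ER, so J = R + (0, 8.5) = (49.80, 8.500). On A1, R sits at bearing -90° from J; a 129° counterclockwise sweep puts P at bearing 39°, so P = J + 8.5·(cos 39°, sin 39°) = (56.41, 13.85). A1 meets PA tangentially, so JP is at right angles to PA, so PA runs along (−sin 39°, cos 39°); with |PA| = 32.1, A = (36.20, 38.80). Then |EA| = |A − E| = 53.06.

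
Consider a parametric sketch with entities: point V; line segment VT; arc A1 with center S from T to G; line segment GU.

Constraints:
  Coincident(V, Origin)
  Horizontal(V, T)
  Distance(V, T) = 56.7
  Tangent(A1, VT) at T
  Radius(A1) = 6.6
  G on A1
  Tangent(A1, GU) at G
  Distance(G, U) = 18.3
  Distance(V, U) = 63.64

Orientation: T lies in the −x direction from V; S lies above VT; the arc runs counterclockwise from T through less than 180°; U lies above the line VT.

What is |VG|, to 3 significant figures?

51.5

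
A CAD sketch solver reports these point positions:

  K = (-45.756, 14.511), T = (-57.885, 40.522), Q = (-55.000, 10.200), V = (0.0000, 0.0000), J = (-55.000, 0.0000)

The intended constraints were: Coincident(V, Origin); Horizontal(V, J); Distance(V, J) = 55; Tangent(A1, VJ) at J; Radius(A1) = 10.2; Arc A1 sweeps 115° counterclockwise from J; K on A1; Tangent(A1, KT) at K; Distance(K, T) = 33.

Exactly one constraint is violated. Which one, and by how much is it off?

Distance(K, T) = 33 — off by 4.30.

V = (0.00, 0.00) ✓; V.y = 0.00, J.y = 0.00 ✓; |VJ| = 55.00 ✓; ∠(QJ, JV) = 90.00° ✓; |QJ| = 10.20 ✓; bearing(Q→K) − bearing(Q→J) = 115.0° ✓; |QK| = 10.20 ✓; ∠(QK, KT) = 90.00° ✓; |KT| = 28.70 ✗.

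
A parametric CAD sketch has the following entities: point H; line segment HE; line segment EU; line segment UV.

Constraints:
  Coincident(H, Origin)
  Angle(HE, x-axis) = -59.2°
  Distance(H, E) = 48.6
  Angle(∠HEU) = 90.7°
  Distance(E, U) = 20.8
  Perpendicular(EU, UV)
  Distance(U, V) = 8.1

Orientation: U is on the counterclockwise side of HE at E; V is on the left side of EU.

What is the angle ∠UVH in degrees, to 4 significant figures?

152.2°

H is at the origin; HE runs at -59.2° with length 48.6, so E = 48.6·(cos -59.2°, sin -59.2°) = (24.89, -41.75). ∠HEU = 90.7°, so EU runs at -59.2° + (180° − 90.7°) = 30.10° from the x-axis; with |EU| = 20.8, U = E + 20.8·(cos 30.10°, sin 30.10°) = (42.88, -31.31). EU ⟂ UV; with |UV| = 8.1 on the left of EU, V = U + 8.1·(-0.5015, 0.8652) = (38.82, -24.31). Then cos ∠UVH = VU·VH / (|VU||VH|), giving 152.2°.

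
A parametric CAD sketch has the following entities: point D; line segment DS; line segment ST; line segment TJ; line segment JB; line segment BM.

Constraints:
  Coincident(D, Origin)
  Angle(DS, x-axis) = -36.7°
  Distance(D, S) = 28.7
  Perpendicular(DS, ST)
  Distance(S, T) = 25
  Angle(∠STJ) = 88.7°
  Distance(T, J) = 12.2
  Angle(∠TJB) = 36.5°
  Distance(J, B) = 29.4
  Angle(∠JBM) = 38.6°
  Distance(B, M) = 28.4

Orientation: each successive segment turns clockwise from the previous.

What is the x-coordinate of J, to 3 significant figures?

-1.54

D is at the origin; DS runs at -36.7° with length 28.7, so S = (23.0, -17.2). DS ⟂ ST, so ST runs at -127°; with |ST| = 25.0, T = (8.07, -37.2). ∠STJ = 88.7° gives TJ at 142° from the x-axis; with |TJ| = 12.2, J = (-1.54, -29.7). So J.x = -1.54.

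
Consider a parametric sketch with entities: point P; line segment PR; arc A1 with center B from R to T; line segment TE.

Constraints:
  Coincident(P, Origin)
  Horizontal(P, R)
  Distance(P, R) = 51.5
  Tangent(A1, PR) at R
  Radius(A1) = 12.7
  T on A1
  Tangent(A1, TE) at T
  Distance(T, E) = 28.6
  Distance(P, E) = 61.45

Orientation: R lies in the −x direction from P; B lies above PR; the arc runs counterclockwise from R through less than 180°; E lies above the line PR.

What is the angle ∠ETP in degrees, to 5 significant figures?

120.67°

Checks: ∠(BR, RP) = 90.00° ✓; |BT| = 12.70 ✓; ∠(BT, TE) = 90.00° ✓; |TE| = 28.60 ✓; |PE| = 61.45 ✓.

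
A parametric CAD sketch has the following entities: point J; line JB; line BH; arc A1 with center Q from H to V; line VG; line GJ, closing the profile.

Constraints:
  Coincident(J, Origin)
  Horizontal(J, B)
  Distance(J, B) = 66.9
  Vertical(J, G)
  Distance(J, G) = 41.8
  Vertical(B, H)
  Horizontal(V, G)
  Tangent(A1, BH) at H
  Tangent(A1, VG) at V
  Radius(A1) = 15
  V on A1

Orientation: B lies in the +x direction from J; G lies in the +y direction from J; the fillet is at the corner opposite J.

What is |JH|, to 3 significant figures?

72.1

J is at the origin; J and B share the same y with |JB| = 66.9 and B on the +x side, so B = (66.9, 0.00). J and G share the same x with |JG| = 41.8 and G on the +y side, so G = (0.00, 41.8). The virtual corner opposite J is at (66.9, 41.8). The tangent condition forces QH to be normal to BH and since A1 is tangent to VG there, QV ⟂ VG, with radius 15.0, so the center Q sits 15.0 in from both sides at Q = (51.9, 26.8). That places the tangent points at H = (66.9, 26.8) on BH and V = (51.9, 41.8) on VG. Then |JH| = |H − J| = 72.1.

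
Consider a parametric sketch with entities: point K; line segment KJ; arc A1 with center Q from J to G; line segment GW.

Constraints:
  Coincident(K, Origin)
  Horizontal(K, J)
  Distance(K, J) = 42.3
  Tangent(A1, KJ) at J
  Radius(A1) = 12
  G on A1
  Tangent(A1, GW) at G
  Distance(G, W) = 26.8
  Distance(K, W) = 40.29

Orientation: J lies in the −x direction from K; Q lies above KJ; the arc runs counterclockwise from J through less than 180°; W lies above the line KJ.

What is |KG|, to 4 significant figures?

31.99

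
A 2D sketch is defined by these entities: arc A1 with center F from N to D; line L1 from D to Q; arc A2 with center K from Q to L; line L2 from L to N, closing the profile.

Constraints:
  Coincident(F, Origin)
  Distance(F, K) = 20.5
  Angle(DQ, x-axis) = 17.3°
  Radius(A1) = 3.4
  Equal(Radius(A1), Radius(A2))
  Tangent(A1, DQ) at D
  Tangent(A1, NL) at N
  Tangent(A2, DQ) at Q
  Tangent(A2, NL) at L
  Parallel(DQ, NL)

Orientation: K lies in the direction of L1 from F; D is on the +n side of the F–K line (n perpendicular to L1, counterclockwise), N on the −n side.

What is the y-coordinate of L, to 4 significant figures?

2.850

The slot axis is L1's direction at 17.3°, so u = (cos 17.3°, sin 17.3°) = (0.9548, 0.2974) and n = (−sin 17.3°, cos 17.3°) = (-0.2974, 0.9548). F is at the origin and K lies 20.5 along u from F, so K = 20.5·u = (19.57, 6.096). Tangency of A1 to both parallel lines with radius 3.4 puts D and N at F ± 3.4·n: D = (-1.011, 3.246), N = (1.011, -3.246). Equal radii place Q and L the same way about K: Q = K + 3.4·n = (18.56, 9.342), L = K − 3.4·n = (20.58, 2.850). So L.y = 2.850.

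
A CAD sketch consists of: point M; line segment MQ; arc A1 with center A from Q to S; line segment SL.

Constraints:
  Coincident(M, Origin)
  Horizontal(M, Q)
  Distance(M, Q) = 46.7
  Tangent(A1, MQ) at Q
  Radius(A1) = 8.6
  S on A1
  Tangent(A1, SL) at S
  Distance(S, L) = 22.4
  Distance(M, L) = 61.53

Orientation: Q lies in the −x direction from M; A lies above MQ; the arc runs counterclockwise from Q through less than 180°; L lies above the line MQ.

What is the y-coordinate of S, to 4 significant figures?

13.58

Checks: |AS| = 8.600 ✓; ∠(AS, SL) = 90.00° ✓; |SL| = 22.40 ✓; |ML| = 61.53 ✓.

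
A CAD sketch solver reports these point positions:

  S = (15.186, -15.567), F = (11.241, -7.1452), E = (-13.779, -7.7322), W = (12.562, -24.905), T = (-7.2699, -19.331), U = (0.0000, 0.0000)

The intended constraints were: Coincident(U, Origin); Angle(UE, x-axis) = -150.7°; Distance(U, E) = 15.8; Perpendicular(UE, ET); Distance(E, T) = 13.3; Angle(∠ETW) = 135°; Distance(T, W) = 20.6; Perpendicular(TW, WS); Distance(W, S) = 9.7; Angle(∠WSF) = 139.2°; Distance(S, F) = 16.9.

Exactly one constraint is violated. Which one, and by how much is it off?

Distance(S, F) = 16.9 — off by 7.60.

U = (0.00, 0.00) ✓; UE at -150.7° ✓; |UE| = 15.80 ✓; ∠(UE, ET) = 90.00° ✓; |ET| = 13.30 ✓; ∠ETW = 135.0° ✓; |TW| = 20.60 ✓; ∠(TW, WS) = 90.00° ✓; |WS| = 9.700 ✓; ∠WSF = 139.2° ✓; |SF| = 9.300 ✗.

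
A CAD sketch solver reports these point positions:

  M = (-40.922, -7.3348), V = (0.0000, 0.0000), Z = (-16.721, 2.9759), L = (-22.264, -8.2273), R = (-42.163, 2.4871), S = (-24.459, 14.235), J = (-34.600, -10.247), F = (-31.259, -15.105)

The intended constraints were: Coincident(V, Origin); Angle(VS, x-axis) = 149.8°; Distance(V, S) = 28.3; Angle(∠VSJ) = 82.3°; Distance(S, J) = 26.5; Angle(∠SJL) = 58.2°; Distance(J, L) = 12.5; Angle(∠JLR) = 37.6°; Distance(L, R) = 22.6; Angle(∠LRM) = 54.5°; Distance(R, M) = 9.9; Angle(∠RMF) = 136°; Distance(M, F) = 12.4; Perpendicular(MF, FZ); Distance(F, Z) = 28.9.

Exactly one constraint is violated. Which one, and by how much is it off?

Distance(F, Z) = 28.9 — off by 5.70.

V = (0.00, 0.00) ✓; VS at 149.8° ✓; |VS| = 28.30 ✓; ∠VSJ = 82.30° ✓; |SJ| = 26.50 ✓; ∠SJL = 58.20° ✓; |JL| = 12.50 ✓; ∠JLR = 37.60° ✓; |LR| = 22.60 ✓; ∠LRM = 54.50° ✓; |RM| = 9.900 ✓; ∠RMF = 136.0° ✓; |MF| = 12.40 ✓; ∠(MF, FZ) = 90.00° ✓; |FZ| = 23.20 ✗.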